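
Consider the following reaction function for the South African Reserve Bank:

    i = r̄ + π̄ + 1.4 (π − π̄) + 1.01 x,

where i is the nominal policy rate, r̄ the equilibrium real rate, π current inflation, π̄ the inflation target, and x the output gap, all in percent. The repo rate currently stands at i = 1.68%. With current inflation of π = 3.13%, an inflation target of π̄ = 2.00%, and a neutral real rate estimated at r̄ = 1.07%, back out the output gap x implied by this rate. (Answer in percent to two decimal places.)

-2.94%

1.01 x = 1.68 − 1.07 − 2.00 − 1.4 × (3.13 − 2.00) = -2.972
x = -2.972 / 1.01 = -2.94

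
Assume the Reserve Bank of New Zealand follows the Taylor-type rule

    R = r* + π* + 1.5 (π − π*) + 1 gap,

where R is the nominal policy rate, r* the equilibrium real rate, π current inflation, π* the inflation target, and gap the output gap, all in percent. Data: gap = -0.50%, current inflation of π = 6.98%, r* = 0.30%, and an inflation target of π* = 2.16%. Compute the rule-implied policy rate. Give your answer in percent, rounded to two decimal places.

9.19%

R = 0.30 + 2.16 + 1.5 × (6.98 − 2.16) + 1 × (-0.50)
   = 0.30 + 2.16 + 7.23 − 0.5 = 9.19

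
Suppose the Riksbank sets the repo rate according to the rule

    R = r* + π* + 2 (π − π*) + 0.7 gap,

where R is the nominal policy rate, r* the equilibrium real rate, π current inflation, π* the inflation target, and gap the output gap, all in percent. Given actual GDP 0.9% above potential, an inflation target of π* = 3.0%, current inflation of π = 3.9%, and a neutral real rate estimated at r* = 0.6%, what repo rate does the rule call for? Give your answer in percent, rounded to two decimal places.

Output 0.9% above potential → gap = 0.9.
R = 0.6 + 3.0 + 2 × (3.9 − 3.0) + 0.7 × 0.9
   = 0.6 + 3 + 1.8 + 0.63 = 6.03

6.03%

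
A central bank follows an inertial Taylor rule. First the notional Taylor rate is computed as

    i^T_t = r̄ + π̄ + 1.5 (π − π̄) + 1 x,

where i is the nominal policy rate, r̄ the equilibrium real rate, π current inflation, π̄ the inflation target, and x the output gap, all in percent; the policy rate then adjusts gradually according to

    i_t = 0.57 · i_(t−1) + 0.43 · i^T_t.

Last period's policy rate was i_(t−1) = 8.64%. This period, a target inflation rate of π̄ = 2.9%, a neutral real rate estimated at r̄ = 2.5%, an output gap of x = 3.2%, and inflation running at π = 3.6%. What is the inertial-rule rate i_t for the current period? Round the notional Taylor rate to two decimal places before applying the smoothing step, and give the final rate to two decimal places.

i^T_t = 2.5 + 2.9 + 1.5 × (3.6 − 2.9) + 1 × 3.2
   = 2.5 + 2.9 + 1.05 + 3.2 = 9.65
i_t = 0.57 × 8.64 + 0.43 × 9.65 = 4.9248 + 4.1495 = 9.07

9.07%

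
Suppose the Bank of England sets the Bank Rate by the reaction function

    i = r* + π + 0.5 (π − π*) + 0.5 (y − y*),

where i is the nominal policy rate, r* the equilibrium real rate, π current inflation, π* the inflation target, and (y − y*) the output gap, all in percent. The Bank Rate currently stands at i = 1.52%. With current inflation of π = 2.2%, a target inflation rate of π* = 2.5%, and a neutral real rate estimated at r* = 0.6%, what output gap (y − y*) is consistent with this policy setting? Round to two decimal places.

0.5 (y − y*) = 1.52 − 0.6 − 2.2 − 0.5 × (2.2 − 2.5) = -1.13
(y − y*) = -1.13 / 0.5 = -2.26

-2.26%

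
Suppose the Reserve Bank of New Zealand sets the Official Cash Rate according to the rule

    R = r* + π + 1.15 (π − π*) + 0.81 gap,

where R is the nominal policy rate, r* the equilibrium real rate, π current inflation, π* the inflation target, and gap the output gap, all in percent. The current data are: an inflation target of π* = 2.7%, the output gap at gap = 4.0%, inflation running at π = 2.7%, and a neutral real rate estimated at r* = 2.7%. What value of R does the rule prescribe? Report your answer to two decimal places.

R = 2.7 + 2.7 + 1.15 × (2.7 − 2.7) + 0.81 × 4.0
   = 2.7 + 2.7 + 0 + 3.24 = 8.64

8.64%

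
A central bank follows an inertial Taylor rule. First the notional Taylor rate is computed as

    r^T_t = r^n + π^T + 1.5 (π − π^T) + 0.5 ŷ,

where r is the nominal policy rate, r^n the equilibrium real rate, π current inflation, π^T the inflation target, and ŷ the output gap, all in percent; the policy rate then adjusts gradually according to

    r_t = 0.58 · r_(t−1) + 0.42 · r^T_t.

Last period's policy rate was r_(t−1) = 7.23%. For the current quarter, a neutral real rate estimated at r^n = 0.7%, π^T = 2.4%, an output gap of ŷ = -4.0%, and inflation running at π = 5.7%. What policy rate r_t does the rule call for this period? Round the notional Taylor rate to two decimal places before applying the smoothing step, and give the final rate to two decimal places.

6.73%

r^T_t = 0.7 + 2.4 + 1.5 × (5.7 − 2.4) + 0.5 × (-4.0)
   = 0.7 + 2.4 + 4.95 − 2 = 6.05
r_t = 0.58 × 7.23 + 0.42 × 6.05 = 4.1934 + 2.541 = 6.73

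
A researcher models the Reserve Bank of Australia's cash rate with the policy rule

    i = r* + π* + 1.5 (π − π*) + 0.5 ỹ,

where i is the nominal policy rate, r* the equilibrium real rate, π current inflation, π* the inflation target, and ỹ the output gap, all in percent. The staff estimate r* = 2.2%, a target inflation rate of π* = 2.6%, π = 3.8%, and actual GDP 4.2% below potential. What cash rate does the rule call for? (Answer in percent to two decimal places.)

Output 4.2% below potential → ỹ = -4.2.
i = 2.2 + 2.6 + 1.5 × (3.8 − 2.6) + 0.5 × (-4.2)
   = 2.2 + 2.6 + 1.8 − 2.1 = 4.50

4.50%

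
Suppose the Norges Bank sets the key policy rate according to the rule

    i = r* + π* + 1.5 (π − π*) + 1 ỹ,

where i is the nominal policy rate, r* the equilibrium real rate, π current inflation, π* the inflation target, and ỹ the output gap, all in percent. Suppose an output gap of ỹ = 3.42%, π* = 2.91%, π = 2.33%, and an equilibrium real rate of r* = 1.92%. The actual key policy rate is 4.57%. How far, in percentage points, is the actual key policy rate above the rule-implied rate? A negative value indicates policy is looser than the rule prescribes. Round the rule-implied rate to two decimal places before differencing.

-2.81 pp

i = 1.92 + 2.91 + 1.5 × (2.33 − 2.91) + 1 × 3.42
   = 1.92 + 2.91 − 0.87 + 3.42 = 7.38
Deviation = 4.57 − 7.38 = -2.81 pp.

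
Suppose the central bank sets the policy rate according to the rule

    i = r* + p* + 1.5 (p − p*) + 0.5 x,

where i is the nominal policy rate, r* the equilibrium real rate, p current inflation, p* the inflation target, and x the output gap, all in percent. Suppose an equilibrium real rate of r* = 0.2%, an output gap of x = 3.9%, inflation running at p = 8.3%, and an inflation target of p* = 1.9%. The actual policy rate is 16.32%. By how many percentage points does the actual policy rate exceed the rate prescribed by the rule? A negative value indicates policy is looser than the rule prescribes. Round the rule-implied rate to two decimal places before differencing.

i = 0.2 + 1.9 + 1.5 × (8.3 − 1.9) + 0.5 × 3.9
   = 0.2 + 1.9 + 9.6 + 1.95 = 13.65
Deviation = 16.32 − 13.65 = 2.67 pp.

2.67 pp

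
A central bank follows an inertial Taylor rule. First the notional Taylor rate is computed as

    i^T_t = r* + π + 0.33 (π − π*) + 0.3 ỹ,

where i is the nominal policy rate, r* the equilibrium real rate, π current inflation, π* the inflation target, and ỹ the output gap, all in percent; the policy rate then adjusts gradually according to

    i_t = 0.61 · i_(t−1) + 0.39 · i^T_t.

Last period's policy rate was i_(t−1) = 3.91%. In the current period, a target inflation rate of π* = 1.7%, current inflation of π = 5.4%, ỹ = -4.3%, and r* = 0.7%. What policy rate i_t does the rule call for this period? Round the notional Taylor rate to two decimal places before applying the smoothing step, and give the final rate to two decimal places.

i^T_t = 0.7 + 5.4 + 0.33 × (5.4 − 1.7) + 0.3 × (-4.3)
   = 0.7 + 5.4 + 1.221 − 1.29 = 6.03
i_t = 0.61 × 3.91 + 0.39 × 6.03 = 2.3851 + 2.3517 = 4.74

4.74%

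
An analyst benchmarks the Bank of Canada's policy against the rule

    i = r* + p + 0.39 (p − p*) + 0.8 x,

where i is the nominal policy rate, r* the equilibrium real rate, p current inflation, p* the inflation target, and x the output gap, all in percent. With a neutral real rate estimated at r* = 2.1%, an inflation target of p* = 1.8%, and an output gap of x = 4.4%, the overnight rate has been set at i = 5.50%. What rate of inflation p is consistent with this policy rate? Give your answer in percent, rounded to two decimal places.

Collecting p: i = r* + (1 + 0.39) p − 0.39 p* + 0.8 x
1.39 p = 5.50 − 2.1 + 0.39 × 1.8 − 0.8 × 4.4 = 0.582
p = 0.582 / 1.39 = 0.42

0.42%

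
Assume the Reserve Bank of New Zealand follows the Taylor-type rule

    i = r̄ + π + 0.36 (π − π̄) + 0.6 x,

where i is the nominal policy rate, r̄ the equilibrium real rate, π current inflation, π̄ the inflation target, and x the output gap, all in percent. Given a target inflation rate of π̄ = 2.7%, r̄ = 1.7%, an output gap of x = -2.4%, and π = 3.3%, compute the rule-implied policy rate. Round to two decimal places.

3.78%

i = 1.7 + 3.3 + 0.36 × (3.3 − 2.7) + 0.6 × (-2.4)
   = 1.7 + 3.3 + 0.216 − 1.44 = 3.78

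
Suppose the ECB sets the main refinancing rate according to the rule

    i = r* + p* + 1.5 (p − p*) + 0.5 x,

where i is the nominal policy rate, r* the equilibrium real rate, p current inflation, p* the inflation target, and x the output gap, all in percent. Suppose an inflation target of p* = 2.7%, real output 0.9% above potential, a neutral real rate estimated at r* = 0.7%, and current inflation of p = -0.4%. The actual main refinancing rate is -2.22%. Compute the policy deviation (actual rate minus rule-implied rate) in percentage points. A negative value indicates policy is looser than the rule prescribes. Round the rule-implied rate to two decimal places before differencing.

-1.42 pp

Output 0.9% above potential → x = 0.9.
i = 0.7 + 2.7 + 1.5 × (-0.4 − 2.7) + 0.5 × 0.9
   = 0.7 + 2.7 − 4.65 + 0.45 = -0.80
Deviation = -2.22 − (-0.80) = -1.42 pp.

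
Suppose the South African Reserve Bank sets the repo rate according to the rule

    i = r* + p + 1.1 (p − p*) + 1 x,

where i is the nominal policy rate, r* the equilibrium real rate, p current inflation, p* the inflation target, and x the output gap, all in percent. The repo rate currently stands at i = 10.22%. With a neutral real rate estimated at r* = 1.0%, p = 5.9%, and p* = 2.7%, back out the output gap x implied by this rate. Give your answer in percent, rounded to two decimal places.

-0.20%

1 x = 10.22 − 1.0 − 5.9 − 1.1 × (5.9 − 2.7) = -0.2
x = -0.2 / 1 = -0.20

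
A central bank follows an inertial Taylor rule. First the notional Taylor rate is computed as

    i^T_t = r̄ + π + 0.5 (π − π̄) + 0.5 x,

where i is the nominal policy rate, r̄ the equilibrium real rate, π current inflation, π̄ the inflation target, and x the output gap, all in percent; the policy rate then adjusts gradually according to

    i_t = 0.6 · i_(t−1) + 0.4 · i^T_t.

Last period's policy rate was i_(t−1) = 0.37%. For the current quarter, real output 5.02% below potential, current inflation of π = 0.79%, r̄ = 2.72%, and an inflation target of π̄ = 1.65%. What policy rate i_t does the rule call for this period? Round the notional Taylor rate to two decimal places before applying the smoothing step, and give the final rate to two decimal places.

Output 5.02% below potential → x = -5.02.
i^T_t = 2.72 + 0.79 + 0.5 × (0.79 − 1.65) + 0.5 × (-5.02)
   = 2.72 + 0.79 − 0.43 − 2.51 = 0.57
i_t = 0.6 × 0.37 + 0.4 × 0.57 = 0.222 + 0.228 = 0.45

0.45%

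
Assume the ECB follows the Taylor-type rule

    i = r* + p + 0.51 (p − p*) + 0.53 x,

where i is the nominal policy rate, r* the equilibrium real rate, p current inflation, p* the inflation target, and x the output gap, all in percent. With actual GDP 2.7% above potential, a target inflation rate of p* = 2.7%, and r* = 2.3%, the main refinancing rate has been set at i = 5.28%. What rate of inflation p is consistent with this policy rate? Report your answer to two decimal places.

1.94%

Output 2.7% above potential → x = 2.7.
Collecting p: i = r* + (1 + 0.51) p − 0.51 p* + 0.53 x
1.51 p = 5.28 − 2.3 + 0.51 × 2.7 − 0.53 × 2.7 = 2.926
p = 2.926 / 1.51 = 1.94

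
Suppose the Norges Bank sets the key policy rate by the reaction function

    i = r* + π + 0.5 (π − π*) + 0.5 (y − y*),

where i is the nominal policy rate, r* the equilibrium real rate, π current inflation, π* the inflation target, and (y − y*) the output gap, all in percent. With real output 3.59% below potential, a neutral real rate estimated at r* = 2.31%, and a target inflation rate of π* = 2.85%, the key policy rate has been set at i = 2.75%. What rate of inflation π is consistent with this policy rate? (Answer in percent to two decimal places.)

2.44%

Output 3.59% below potential → (y − y*) = -3.59.
Collecting π: i = r* + (1 + 0.5) π − 0.5 π* + 0.5 (y − y*)
1.5 π = 2.75 − 2.31 + 0.5 × 2.85 − 0.5 × (-3.59) = 3.66
π = 3.66 / 1.5 = 2.44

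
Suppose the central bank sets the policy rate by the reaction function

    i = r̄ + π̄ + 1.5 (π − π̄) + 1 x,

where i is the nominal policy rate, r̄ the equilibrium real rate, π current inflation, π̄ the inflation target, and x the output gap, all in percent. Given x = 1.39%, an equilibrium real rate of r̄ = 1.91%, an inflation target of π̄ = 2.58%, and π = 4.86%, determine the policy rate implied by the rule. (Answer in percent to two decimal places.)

9.30%

i = 1.91 + 2.58 + 1.5 × (4.86 − 2.58) + 1 × 1.39
   = 1.91 + 2.58 + 3.42 + 1.39 = 9.30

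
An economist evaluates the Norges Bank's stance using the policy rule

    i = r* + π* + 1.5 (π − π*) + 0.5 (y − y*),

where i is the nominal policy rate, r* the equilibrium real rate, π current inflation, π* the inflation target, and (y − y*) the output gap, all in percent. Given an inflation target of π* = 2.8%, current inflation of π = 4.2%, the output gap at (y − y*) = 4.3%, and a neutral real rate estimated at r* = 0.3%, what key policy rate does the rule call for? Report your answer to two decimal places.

7.35%

i = 0.3 + 2.8 + 1.5 × (4.2 − 2.8) + 0.5 × 4.3
   = 0.3 + 2.8 + 2.1 + 2.15 = 7.35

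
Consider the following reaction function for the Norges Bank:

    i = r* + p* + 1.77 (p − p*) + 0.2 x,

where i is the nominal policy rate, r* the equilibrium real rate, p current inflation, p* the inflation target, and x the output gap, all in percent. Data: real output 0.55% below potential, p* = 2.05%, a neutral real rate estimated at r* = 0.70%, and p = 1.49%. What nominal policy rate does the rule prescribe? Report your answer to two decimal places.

Output 0.55% below potential → x = -0.55.
i = 0.70 + 2.05 + 1.77 × (1.49 − 2.05) + 0.2 × (-0.55)
   = 0.70 + 2.05 − 0.9912 − 0.11 = 1.65

1.65%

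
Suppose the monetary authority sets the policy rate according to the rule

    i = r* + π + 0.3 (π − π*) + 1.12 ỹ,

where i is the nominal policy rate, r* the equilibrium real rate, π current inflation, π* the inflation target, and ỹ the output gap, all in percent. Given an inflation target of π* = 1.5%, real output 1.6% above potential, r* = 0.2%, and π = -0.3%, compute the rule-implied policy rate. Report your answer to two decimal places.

Output 1.6% above potential → ỹ = 1.6.
i = 0.2 + (-0.3) + 0.3 × (-0.3 − 1.5) + 1.12 × 1.6
   = 0.2 − 0.3 − 0.54 + 1.792 = 1.15

1.15%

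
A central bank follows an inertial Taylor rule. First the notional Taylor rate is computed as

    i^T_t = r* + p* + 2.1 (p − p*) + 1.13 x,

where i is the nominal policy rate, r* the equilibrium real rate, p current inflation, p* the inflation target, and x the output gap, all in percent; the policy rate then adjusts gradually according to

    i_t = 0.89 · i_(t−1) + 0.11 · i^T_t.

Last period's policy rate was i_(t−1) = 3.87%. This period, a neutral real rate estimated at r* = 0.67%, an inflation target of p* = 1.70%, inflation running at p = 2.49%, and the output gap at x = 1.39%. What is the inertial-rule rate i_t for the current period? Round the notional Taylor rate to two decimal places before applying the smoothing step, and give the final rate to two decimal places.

4.06%

i^T_t = 0.67 + 1.70 + 2.1 × (2.49 − 1.70) + 1.13 × 1.39
   = 0.67 + 1.7 + 1.659 + 1.5707 = 5.60
i_t = 0.89 × 3.87 + 0.11 × 5.60 = 3.4443 + 0.616 = 4.06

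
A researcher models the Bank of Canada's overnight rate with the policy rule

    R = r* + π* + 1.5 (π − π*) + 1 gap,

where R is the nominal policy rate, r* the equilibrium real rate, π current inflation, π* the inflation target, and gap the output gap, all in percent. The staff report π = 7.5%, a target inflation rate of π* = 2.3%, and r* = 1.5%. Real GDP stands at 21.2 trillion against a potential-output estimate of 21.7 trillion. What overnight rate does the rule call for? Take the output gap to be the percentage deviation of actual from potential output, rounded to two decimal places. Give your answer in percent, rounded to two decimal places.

9.30%

Output gap = 100 × (21.2 − 21.7) / 21.7 = -2.30%.
R = 1.50 + 2.30 + 1.5 × (7.50 − 2.30) + 1 × (-2.30)
   = 1.50 + 2.3 + 7.8 − 2.3 = 9.30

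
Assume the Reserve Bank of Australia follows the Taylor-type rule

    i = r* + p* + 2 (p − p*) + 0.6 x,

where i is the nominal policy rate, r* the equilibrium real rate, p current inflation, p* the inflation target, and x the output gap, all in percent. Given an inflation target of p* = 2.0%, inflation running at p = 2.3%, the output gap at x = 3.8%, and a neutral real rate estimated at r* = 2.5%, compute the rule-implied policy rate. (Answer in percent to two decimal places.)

i = 2.5 + 2.0 + 2 × (2.3 − 2.0) + 0.6 × 3.8
   = 2.5 + 2 + 0.6 + 2.28 = 7.38

7.38%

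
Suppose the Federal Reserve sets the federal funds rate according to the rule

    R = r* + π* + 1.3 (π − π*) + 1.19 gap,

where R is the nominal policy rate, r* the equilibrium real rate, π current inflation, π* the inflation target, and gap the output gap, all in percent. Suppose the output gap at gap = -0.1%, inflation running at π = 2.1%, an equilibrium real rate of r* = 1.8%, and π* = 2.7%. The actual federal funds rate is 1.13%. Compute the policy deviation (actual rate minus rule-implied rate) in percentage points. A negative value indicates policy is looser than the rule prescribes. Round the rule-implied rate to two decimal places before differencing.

R = 1.8 + 2.7 + 1.3 × (2.1 − 2.7) + 1.19 × (-0.1)
   = 1.8 + 2.7 − 0.78 − 0.119 = 3.60
Deviation = 1.13 − 3.60 = -2.47 pp.

-2.47 pp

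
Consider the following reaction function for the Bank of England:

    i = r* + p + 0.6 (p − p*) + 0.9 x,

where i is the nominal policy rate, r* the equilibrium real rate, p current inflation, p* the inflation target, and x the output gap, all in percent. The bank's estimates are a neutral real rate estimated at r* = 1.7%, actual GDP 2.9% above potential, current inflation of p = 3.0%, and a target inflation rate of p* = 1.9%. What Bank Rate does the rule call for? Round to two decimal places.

Output 2.9% above potential → x = 2.9.
i = 1.7 + 3.0 + 0.6 × (3.0 − 1.9) + 0.9 × 2.9
   = 1.7 + 3 + 0.66 + 2.61 = 7.97

7.97%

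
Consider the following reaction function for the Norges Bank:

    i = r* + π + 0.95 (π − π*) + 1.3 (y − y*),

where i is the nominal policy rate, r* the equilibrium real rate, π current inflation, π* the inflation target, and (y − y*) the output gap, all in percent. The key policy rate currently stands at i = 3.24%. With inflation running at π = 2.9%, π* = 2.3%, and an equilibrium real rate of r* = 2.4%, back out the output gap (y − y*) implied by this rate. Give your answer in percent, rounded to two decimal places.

1.3 (y − y*) = 3.24 − 2.4 − 2.9 − 0.95 × (2.9 − 2.3) = -2.63
(y − y*) = -2.63 / 1.3 = -2.02

-2.02%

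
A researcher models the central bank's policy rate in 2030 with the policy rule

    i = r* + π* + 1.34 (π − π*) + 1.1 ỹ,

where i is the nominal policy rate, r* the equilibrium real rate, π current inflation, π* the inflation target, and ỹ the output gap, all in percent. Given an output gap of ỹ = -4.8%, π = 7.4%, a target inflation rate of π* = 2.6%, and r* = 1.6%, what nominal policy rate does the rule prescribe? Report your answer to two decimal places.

5.35%

i = 1.6 + 2.6 + 1.34 × (7.4 − 2.6) + 1.1 × (-4.8)
   = 1.6 + 2.6 + 6.432 − 5.28 = 5.35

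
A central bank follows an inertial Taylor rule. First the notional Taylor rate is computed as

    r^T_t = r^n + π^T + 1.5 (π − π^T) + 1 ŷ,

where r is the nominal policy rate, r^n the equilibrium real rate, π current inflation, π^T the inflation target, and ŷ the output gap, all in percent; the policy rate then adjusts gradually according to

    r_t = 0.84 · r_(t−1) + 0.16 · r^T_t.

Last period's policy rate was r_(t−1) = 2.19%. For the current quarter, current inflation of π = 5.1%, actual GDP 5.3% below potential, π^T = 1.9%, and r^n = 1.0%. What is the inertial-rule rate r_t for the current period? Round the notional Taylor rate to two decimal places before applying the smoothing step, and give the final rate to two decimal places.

Output 5.3% below potential → ŷ = -5.3.
r^T_t = 1.0 + 1.9 + 1.5 × (5.1 − 1.9) + 1 × (-5.3)
   = 1.0 + 1.9 + 4.8 − 5.3 = 2.40
r_t = 0.84 × 2.19 + 0.16 × 2.40 = 1.8396 + 0.384 = 2.22

2.22%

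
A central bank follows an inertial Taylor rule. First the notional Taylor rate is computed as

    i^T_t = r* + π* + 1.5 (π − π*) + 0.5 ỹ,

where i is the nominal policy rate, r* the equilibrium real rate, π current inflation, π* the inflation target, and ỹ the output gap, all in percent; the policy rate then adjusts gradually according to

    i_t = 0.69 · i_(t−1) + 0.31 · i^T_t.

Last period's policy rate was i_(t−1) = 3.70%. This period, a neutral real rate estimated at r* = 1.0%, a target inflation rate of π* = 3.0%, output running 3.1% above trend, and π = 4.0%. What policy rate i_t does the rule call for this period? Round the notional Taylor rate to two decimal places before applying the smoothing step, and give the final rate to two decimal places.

4.74%

Output 3.1% above potential → ỹ = 3.1.
i^T_t = 1.0 + 3.0 + 1.5 × (4.0 − 3.0) + 0.5 × 3.1
   = 1.0 + 3 + 1.5 + 1.55 = 7.05
i_t = 0.69 × 3.70 + 0.31 × 7.05 = 2.553 + 2.1855 = 4.74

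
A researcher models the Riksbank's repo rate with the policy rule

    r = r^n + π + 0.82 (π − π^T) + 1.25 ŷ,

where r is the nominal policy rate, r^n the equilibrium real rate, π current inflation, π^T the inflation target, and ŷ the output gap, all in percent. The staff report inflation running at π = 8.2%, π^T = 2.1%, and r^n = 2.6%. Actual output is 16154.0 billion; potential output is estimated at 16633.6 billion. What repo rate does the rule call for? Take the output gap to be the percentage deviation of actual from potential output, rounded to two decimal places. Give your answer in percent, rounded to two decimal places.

12.20%

Output gap = 100 × (16154.0 − 16633.6) / 16633.6 = -2.88%.
r = 2.60 + 8.20 + 0.82 × (8.20 − 2.10) + 1.25 × (-2.88)
   = 2.60 + 8.2 + 5.002 − 3.6 = 12.20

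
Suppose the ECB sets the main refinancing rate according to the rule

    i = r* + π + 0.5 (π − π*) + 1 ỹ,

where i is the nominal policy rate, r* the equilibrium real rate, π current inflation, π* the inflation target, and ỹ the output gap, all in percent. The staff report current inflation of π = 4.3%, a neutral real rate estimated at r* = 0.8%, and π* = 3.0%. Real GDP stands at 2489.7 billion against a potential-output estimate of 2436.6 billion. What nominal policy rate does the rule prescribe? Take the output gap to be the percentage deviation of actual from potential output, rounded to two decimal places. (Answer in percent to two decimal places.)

Output gap = 100 × (2489.7 − 2436.6) / 2436.6 = 2.18%.
i = 0.80 + 4.30 + 0.5 × (4.30 − 3.00) + 1 × 2.18
   = 0.80 + 4.3 + 0.65 + 2.18 = 7.93

7.93%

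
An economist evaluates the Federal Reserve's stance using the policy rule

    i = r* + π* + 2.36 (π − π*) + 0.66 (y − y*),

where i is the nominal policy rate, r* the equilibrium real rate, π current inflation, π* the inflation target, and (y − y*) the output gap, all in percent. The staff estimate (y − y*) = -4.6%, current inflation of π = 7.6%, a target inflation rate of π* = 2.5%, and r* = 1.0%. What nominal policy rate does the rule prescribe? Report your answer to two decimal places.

i = 1.0 + 2.5 + 2.36 × (7.6 − 2.5) + 0.66 × (-4.6)
   = 1.0 + 2.5 + 12.036 − 3.036 = 12.50

12.50%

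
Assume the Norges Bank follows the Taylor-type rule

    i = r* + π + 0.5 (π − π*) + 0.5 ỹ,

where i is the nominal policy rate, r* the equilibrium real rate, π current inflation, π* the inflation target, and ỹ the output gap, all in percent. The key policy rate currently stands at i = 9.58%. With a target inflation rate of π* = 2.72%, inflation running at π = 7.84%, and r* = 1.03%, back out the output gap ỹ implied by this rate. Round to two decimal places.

0.5 ỹ = 9.58 − 1.03 − 7.84 − 0.5 × (7.84 − 2.72) = -1.85
ỹ = -1.85 / 0.5 = -3.70

-3.70%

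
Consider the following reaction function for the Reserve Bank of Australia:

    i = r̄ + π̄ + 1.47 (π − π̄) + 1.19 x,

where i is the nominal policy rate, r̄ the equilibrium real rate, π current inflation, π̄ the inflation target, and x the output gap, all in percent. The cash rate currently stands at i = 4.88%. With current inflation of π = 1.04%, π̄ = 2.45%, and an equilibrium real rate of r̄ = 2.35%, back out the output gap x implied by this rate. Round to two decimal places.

1.81%

1.19 x = 4.88 − 2.35 − 2.45 − 1.47 × (1.04 − 2.45) = 2.1527
x = 2.1527 / 1.19 = 1.81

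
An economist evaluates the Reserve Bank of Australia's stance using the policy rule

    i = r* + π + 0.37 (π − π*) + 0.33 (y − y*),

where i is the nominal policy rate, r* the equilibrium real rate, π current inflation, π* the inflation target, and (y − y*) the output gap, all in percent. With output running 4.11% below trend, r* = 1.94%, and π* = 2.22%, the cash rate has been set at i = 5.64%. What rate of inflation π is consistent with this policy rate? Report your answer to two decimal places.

Output 4.11% below potential → (y − y*) = -4.11.
Collecting π: i = r* + (1 + 0.37) π − 0.37 π* + 0.33 (y − y*)
1.37 π = 5.64 − 1.94 + 0.37 × 2.22 − 0.33 × (-4.11) = 5.8777
π = 5.8777 / 1.37 = 4.29

4.29%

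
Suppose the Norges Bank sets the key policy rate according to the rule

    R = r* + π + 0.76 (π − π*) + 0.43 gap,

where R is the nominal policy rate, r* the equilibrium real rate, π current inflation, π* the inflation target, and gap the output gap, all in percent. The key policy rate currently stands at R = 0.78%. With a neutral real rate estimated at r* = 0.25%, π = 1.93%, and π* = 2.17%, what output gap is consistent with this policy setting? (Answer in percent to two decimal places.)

0.43 gap = 0.78 − 0.25 − 1.93 − 0.76 × (1.93 − 2.17) = -1.2176
gap = -1.2176 / 0.43 = -2.83

-2.83%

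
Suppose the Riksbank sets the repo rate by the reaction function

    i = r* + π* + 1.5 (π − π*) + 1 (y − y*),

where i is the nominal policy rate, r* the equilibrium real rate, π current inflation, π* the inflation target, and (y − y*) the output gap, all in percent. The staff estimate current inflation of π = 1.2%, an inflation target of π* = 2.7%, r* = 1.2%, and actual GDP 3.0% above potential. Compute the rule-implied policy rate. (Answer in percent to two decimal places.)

Output 3.0% above potential → (y − y*) = 3.0.
i = 1.2 + 2.7 + 1.5 × (1.2 − 2.7) + 1 × 3.0
   = 1.2 + 2.7 − 2.25 + 3 = 4.65

4.65%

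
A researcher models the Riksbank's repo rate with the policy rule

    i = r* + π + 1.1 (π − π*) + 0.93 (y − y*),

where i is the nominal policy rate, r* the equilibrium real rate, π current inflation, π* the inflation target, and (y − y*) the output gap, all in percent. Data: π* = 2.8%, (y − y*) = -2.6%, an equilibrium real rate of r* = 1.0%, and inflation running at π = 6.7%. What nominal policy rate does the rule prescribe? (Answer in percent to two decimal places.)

9.57%

i = 1.0 + 6.7 + 1.1 × (6.7 − 2.8) + 0.93 × (-2.6)
   = 1.0 + 6.7 + 4.29 − 2.418 = 9.57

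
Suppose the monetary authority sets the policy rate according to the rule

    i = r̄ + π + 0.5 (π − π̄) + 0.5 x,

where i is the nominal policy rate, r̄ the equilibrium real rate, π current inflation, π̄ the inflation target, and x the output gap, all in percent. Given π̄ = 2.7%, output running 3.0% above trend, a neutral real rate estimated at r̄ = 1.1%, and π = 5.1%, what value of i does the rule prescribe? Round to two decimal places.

8.90%

Output 3.0% above potential → x = 3.0.
i = 1.1 + 5.1 + 0.5 × (5.1 − 2.7) + 0.5 × 3.0
   = 1.1 + 5.1 + 1.2 + 1.5 = 8.90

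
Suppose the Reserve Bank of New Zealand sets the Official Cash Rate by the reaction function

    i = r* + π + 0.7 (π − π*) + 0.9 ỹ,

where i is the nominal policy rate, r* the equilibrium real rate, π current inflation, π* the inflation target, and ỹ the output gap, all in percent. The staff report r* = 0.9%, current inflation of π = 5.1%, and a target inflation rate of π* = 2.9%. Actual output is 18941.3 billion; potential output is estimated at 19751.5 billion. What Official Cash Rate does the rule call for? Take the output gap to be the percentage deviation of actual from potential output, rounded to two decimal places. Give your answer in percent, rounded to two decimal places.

Output gap = 100 × (18941.3 − 19751.5) / 19751.5 = -4.10%.
i = 0.90 + 5.10 + 0.7 × (5.10 − 2.90) + 0.9 × (-4.10)
   = 0.90 + 5.1 + 1.54 − 3.69 = 3.85

3.85%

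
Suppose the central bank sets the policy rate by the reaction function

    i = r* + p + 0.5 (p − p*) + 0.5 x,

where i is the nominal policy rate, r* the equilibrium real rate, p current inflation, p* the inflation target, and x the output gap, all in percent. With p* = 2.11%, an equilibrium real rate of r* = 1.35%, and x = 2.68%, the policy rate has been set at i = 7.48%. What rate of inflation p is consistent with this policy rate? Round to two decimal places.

3.90%

Collecting p: i = r* + (1 + 0.5) p − 0.5 p* + 0.5 x
1.5 p = 7.48 − 1.35 + 0.5 × 2.11 − 0.5 × 2.68 = 5.845
p = 5.845 / 1.5 = 3.90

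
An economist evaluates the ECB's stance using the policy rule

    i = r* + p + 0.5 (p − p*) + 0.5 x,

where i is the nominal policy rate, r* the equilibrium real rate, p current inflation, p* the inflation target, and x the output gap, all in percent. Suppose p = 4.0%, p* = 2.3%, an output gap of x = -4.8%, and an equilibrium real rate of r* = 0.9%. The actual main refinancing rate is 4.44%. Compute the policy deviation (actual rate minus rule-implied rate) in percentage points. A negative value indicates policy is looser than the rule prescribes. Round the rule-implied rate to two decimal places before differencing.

i = 0.9 + 4.0 + 0.5 × (4.0 − 2.3) + 0.5 × (-4.8)
   = 0.9 + 4 + 0.85 − 2.4 = 3.35
Deviation = 4.44 − 3.35 = 1.09 pp.

1.09 pp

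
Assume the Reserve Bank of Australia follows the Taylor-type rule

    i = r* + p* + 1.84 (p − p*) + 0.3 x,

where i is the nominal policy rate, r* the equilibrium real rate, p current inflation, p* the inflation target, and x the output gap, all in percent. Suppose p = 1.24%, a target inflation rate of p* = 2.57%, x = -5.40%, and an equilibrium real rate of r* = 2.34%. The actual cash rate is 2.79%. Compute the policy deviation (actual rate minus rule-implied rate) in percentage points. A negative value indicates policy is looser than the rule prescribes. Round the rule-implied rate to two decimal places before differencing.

1.95 pp

i = 2.34 + 2.57 + 1.84 × (1.24 − 2.57) + 0.3 × (-5.40)
   = 2.34 + 2.57 − 2.4472 − 1.62 = 0.84
Deviation = 2.79 − 0.84 = 1.95 pp.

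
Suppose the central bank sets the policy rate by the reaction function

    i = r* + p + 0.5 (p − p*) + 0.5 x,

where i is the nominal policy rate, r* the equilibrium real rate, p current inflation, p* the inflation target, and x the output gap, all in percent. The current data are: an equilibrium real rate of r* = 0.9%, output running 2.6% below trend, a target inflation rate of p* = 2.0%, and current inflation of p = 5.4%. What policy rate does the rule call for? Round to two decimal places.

Output 2.6% below potential → x = -2.6.
i = 0.9 + 5.4 + 0.5 × (5.4 − 2.0) + 0.5 × (-2.6)
   = 0.9 + 5.4 + 1.7 − 1.3 = 6.70

6.70%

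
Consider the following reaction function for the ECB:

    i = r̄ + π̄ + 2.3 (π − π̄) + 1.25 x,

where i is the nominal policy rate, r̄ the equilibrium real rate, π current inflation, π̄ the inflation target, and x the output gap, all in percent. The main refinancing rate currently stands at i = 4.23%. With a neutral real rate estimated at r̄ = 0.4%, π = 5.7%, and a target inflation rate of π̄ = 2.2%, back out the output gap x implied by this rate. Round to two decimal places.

-5.14%

1.25 x = 4.23 − 0.4 − 2.2 − 2.3 × (5.7 − 2.2) = -6.42
x = -6.42 / 1.25 = -5.14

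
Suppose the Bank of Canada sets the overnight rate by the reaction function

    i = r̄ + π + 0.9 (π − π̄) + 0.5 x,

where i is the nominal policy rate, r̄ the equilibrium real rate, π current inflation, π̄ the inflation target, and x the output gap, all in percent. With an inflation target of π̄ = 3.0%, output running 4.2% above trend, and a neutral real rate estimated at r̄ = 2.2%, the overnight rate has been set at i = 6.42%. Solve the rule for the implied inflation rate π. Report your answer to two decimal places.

Output 4.2% above potential → x = 4.2.
Collecting π: i = r̄ + (1 + 0.9) π − 0.9 π̄ + 0.5 x
1.9 π = 6.42 − 2.2 + 0.9 × 3.0 − 0.5 × 4.2 = 4.82
π = 4.82 / 1.9 = 2.54

2.54%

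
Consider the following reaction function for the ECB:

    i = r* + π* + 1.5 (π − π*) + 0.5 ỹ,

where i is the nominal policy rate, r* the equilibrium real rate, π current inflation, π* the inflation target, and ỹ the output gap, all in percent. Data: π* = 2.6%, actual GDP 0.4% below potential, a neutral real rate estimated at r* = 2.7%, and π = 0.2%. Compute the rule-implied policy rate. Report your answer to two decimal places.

1.50%

Output 0.4% below potential → ỹ = -0.4.
i = 2.7 + 2.6 + 1.5 × (0.2 − 2.6) + 0.5 × (-0.4)
   = 2.7 + 2.6 − 3.6 − 0.2 = 1.50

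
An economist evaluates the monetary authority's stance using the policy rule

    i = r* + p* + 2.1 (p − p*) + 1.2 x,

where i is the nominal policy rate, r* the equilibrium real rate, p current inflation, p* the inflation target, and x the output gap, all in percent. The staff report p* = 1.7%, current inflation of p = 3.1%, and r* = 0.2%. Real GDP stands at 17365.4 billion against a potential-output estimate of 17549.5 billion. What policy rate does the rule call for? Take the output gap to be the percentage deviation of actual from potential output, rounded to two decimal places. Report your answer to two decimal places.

3.58%

Output gap = 100 × (17365.4 − 17549.5) / 17549.5 = -1.05%.
i = 0.20 + 1.70 + 2.1 × (3.10 − 1.70) + 1.2 × (-1.05)
   = 0.20 + 1.7 + 2.94 − 1.26 = 3.58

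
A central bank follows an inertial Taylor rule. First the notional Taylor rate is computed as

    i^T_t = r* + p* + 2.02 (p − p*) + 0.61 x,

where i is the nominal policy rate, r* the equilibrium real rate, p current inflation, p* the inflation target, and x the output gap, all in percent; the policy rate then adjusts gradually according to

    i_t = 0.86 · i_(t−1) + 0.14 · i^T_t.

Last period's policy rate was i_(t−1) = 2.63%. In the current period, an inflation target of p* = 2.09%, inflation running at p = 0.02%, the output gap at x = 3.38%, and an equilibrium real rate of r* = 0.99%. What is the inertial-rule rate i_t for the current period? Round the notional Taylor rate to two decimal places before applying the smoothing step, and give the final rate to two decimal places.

i^T_t = 0.99 + 2.09 + 2.02 × (0.02 − 2.09) + 0.61 × 3.38
   = 0.99 + 2.09 − 4.1814 + 2.0618 = 0.96
i_t = 0.86 × 2.63 + 0.14 × 0.96 = 2.2618 + 0.1344 = 2.40

2.40%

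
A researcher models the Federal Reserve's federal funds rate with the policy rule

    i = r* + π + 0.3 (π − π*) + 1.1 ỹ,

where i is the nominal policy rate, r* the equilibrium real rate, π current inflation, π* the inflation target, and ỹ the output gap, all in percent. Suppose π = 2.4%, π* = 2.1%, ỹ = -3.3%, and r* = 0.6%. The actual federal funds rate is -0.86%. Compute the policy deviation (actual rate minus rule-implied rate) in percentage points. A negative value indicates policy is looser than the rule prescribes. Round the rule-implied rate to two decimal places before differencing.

-0.32 pp

i = 0.6 + 2.4 + 0.3 × (2.4 − 2.1) + 1.1 × (-3.3)
   = 0.6 + 2.4 + 0.09 − 3.63 = -0.54
Deviation = -0.86 − (-0.54) = -0.32 pp.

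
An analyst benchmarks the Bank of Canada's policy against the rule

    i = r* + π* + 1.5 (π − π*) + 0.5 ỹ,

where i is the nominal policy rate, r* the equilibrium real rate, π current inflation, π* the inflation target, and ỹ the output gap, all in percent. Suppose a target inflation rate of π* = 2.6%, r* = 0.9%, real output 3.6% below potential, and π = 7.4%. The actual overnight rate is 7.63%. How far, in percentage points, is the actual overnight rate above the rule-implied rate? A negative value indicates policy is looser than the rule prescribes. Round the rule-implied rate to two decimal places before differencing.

-1.27 pp

Output 3.6% below potential → ỹ = -3.6.
i = 0.9 + 2.6 + 1.5 × (7.4 − 2.6) + 0.5 × (-3.6)
   = 0.9 + 2.6 + 7.2 − 1.8 = 8.90
Deviation = 7.63 − 8.90 = -1.27 pp.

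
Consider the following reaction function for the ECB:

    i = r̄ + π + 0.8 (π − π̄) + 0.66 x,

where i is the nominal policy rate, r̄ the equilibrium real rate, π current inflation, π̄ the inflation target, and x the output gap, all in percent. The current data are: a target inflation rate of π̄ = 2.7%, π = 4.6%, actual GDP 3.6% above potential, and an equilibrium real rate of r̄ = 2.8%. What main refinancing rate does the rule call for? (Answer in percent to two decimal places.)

Output 3.6% above potential → x = 3.6.
i = 2.8 + 4.6 + 0.8 × (4.6 − 2.7) + 0.66 × 3.6
   = 2.8 + 4.6 + 1.52 + 2.376 = 11.30

11.30%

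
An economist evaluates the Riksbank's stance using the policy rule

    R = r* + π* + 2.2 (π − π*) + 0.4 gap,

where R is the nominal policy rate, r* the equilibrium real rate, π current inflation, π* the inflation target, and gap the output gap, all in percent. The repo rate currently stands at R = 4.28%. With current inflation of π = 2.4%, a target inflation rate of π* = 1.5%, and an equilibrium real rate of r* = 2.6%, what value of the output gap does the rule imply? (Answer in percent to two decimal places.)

0.4 gap = 4.28 − 2.6 − 1.5 − 2.2 × (2.4 − 1.5) = -1.8
gap = -1.8 / 0.4 = -4.50

-4.50%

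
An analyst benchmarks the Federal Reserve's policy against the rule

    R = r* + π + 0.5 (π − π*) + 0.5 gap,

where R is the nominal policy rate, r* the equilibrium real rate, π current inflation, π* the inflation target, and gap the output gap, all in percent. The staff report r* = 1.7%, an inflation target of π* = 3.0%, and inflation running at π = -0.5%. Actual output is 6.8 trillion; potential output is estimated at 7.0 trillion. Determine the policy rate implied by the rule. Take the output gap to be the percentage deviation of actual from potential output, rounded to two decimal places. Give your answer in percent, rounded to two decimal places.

-1.98%

Output gap = 100 × (6.8 − 7.0) / 7.0 = -2.86%.
R = 1.70 + (-0.50) + 0.5 × (-0.50 − 3.00) + 0.5 × (-2.86)
   = 1.70 − 0.5 − 1.75 − 1.43 = -1.98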